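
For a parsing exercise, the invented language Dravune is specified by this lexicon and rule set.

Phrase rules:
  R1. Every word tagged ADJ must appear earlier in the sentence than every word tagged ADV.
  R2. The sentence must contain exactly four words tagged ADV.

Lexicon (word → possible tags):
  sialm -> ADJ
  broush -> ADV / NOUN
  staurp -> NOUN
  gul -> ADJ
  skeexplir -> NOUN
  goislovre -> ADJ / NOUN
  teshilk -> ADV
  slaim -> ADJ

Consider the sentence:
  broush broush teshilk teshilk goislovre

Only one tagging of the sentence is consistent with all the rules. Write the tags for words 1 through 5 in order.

ADV ADV ADV ADV NOUN

Candidates per position — 1:broush {ADV,NOUN}; 2:broush {ADV,NOUN}; 3:teshilk {ADV}; 4:teshilk {ADV}; 5:goislovre {ADJ,NOUN}.
Position 1: tagging it NOUN would leave rule 2 unsatisfiable, so it must be ADV.
Position 2: tagging it NOUN would leave rule 2 unsatisfiable, so it must be ADV.
Position 5: tagging it ADJ would leave rule 1 unsatisfiable, so it must be NOUN.
So the tagging must be: ADV ADV ADV ADV NOUN.
Rule-by-rule: rule 1 holds; rule 2 holds.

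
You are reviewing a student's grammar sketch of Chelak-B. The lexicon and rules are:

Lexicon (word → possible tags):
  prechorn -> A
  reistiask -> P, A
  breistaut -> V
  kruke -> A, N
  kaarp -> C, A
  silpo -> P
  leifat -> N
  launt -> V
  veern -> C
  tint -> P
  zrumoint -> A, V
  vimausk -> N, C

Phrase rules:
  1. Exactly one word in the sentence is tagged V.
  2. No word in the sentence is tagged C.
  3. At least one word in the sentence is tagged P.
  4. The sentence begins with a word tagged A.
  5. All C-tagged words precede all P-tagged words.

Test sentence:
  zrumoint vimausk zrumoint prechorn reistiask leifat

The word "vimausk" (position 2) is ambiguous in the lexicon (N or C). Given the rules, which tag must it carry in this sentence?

N

Candidates per position — 1:zrumoint {A,V}; 2:vimausk {N,C}; 3:zrumoint {A,V}; 4:prechorn {A}; 5:reistiask {P,A}; 6:leifat {N}.
At position 1, choosing V makes rule 4 impossible to satisfy; hence A.
At position 2, choosing C makes rule 2 impossible to satisfy; hence N.
At position 3, choosing A makes rule 1 impossible to satisfy; hence V.
At position 5, choosing A makes rule 3 impossible to satisfy; hence P.
So the tagging must be: A N V A P N.
Rule-by-rule: rule 1 holds; rule 2 holds; rule 3 holds; rule 4 holds; rule 5 holds.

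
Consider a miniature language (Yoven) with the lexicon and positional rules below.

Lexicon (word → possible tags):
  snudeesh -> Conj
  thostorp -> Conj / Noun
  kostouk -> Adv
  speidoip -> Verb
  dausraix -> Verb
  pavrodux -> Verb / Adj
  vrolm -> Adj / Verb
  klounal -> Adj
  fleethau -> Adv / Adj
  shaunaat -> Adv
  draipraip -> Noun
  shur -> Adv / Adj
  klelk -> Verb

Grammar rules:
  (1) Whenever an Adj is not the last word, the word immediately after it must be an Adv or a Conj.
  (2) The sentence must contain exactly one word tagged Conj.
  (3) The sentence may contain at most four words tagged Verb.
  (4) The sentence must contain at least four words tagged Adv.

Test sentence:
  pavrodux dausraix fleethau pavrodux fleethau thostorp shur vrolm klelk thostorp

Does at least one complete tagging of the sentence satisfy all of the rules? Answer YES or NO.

NO

Candidates per position — 1:pavrodux {Verb,Adj}; 2:dausraix {Verb}; 3:fleethau {Adv,Adj}; 4:pavrodux {Verb,Adj}; 5:fleethau {Adv,Adj}; 6:thostorp {Conj,Noun}; 7:shur {Adv,Adj}; 8:vrolm {Adj,Verb}; 9:klelk {Verb}; 10:thostorp {Conj,Noun}.
Rule 4 cannot be satisfied by any choice of tags from the lexicon.
So there is no consistent tagging.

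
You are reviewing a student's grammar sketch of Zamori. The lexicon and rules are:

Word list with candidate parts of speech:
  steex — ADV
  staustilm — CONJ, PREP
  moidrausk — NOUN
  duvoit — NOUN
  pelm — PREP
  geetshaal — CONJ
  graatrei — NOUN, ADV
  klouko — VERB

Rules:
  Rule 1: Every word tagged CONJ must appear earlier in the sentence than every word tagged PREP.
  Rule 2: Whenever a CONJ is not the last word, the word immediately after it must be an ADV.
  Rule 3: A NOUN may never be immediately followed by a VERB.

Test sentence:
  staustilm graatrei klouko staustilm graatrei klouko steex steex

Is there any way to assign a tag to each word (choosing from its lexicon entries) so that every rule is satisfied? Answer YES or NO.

YES

Candidates per position — 1:staustilm {CONJ,PREP}; 2:graatrei {NOUN,ADV}; 3:klouko {VERB}; 4:staustilm {CONJ,PREP}; 5:graatrei {NOUN,ADV}; 6:klouko {VERB}; 7:steex {ADV}; 8:steex {ADV}.
One satisfying assignment: CONJ ADV VERB CONJ ADV VERB ADV ADV.
Checking: rule 1 ok; rule 2 ok; rule 3 ok.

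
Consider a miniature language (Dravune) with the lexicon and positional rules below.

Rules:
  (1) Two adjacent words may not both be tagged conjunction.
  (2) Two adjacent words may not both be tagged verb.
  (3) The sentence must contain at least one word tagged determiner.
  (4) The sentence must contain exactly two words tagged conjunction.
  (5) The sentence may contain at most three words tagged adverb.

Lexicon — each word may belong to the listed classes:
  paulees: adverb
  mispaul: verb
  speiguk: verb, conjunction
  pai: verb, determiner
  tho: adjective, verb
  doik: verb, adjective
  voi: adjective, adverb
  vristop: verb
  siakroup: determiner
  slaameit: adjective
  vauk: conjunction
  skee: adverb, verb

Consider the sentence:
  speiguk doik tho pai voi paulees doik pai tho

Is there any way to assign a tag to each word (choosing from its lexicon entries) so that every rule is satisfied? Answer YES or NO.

NO

Candidates per position — 1:speiguk {verb,conjunction}; 2:doik {verb,adjective}; 3:tho {adjective,verb}; 4:pai {verb,determiner}; 5:voi {adjective,adverb}; 6:paulees {adverb}; 7:doik {verb,adjective}; 8:pai {verb,determiner}; 9:tho {adjective,verb}.
Rule 4 cannot be satisfied by any choice of tags from the lexicon.
So there is no consistent tagging.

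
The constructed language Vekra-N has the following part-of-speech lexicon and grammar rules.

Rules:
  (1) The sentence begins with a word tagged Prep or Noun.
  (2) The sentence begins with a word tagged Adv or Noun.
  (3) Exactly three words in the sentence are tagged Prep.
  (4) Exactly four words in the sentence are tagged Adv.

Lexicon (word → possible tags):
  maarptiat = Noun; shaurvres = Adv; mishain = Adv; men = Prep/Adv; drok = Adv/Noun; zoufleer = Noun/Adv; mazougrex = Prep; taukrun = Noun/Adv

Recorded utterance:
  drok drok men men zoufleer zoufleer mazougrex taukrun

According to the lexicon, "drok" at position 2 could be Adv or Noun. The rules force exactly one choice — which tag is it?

Candidates per position — 1:drok {Adv,Noun}; 2:drok {Adv,Noun}; 3:men {Prep,Adv}; 4:men {Prep,Adv}; 5:zoufleer {Noun,Adv}; 6:zoufleer {Noun,Adv}; 7:mazougrex {Prep}; 8:taukrun {Noun,Adv}.
At position 1, choosing Adv makes rule 1 impossible to satisfy; hence Noun.
At position 3, choosing Adv makes rule 3 impossible to satisfy; hence Prep.
At position 4, choosing Adv makes rule 3 impossible to satisfy; hence Prep.
At position 5, choosing Noun makes rule 4 impossible to satisfy; hence Adv.
At position 6, choosing Noun makes rule 4 impossible to satisfy; hence Adv.
At position 8, choosing Noun makes rule 4 impossible to satisfy; hence Adv.
At position 2, choosing Noun makes rule 4 impossible to satisfy; hence Adv.
The only consistent sequence is: Noun Adv Prep Prep Adv Adv Prep Adv.
Checking: rule 1 ✓; rule 2 ✓; rule 3 ✓; rule 4 ✓.

Adv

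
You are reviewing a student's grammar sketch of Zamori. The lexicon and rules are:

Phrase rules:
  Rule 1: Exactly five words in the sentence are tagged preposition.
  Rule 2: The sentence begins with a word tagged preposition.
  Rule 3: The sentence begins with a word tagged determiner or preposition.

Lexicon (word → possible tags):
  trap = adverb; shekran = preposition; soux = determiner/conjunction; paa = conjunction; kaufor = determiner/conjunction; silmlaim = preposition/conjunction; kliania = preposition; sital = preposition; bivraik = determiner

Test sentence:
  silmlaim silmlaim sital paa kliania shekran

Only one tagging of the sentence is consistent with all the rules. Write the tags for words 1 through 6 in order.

Candidates per position — 1:silmlaim {preposition,conjunction}; 2:silmlaim {preposition,conjunction}; 3:sital {preposition}; 4:paa {conjunction}; 5:kliania {preposition}; 6:shekran {preposition}.
If word 1 were conjunction, no tagging could satisfy rule 1; so word 1 is preposition.
If word 2 were conjunction, no tagging could satisfy rule 1; so word 2 is preposition.
That leaves exactly one tagging: preposition preposition preposition conjunction preposition preposition.
Checking: rule 1 ok; rule 2 ok; rule 3 ok.

preposition preposition preposition conjunction preposition preposition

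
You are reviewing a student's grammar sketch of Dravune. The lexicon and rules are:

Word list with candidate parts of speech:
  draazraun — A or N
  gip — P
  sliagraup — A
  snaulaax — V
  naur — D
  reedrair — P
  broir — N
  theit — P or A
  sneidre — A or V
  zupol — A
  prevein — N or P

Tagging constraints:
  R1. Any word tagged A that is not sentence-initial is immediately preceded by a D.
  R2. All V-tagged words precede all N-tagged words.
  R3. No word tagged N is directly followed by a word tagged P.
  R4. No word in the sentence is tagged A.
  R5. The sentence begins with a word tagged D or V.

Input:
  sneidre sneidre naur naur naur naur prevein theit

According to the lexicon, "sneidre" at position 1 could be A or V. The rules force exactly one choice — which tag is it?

Candidates per position — 1:sneidre {A,V}; 2:sneidre {A,V}; 3:naur {D}; 4:naur {D}; 5:naur {D}; 6:naur {D}; 7:prevein {N,P}; 8:theit {P,A}.
Word 1 cannot be A — rule 4 would then fail for every completion. It is V.
Word 2 cannot be A — rule 1 would then fail for every completion. It is V.
Word 8 cannot be A — rule 1 would then fail for every completion. It is P.
Word 7 cannot be N — rule 3 would then fail for every completion. It is P.
That leaves exactly one tagging: V V D D D D P P.
Check: rule 1 holds; rule 2 holds; rule 3 holds; rule 4 holds; rule 5 holds.

V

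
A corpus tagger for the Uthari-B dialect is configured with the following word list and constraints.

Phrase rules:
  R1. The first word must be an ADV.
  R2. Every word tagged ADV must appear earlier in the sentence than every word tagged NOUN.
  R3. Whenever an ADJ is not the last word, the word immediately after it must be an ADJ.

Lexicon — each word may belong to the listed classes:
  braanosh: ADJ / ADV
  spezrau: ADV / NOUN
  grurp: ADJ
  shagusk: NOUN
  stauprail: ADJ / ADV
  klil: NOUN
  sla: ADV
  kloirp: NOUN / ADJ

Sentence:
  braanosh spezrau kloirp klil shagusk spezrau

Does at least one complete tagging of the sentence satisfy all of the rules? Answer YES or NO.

Candidates per position — 1:braanosh {ADJ,ADV}; 2:spezrau {ADV,NOUN}; 3:kloirp {NOUN,ADJ}; 4:klil {NOUN}; 5:shagusk {NOUN}; 6:spezrau {ADV,NOUN}.
One satisfying assignment: ADV ADV NOUN NOUN NOUN NOUN.
Rule-by-rule: rule 1 satisfied; rule 2 satisfied; rule 3 satisfied.

YES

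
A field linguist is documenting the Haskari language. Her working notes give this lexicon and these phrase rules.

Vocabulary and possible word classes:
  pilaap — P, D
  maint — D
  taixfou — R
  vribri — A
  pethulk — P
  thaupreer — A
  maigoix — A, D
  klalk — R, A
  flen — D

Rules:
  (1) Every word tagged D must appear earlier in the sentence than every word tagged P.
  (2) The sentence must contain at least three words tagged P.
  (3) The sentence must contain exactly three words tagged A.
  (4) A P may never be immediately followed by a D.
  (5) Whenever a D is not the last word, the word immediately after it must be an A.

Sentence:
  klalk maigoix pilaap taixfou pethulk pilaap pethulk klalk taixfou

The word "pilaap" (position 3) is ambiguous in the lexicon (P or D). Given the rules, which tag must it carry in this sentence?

Candidates per position — 1:klalk {R,A}; 2:maigoix {A,D}; 3:pilaap {P,D}; 4:taixfou {R}; 5:pethulk {P}; 6:pilaap {P,D}; 7:pethulk {P}; 8:klalk {R,A}; 9:taixfou {R}.
Word 1 cannot be R — rule 3 would then fail for every completion. It is A.
Word 2 cannot be D — rule 3 would then fail for every completion. It is A.
Word 3 cannot be D — rule 5 would then fail for every completion. It is P.
Word 6 cannot be D — rule 1 would then fail for every completion. It is P.
Word 8 cannot be R — rule 3 would then fail for every completion. It is A.
That leaves exactly one tagging: A A P R P P P A R.
Verifying each rule — rule 1 ok; rule 2 ok; rule 3 ok; rule 4 ok; rule 5 ok.

P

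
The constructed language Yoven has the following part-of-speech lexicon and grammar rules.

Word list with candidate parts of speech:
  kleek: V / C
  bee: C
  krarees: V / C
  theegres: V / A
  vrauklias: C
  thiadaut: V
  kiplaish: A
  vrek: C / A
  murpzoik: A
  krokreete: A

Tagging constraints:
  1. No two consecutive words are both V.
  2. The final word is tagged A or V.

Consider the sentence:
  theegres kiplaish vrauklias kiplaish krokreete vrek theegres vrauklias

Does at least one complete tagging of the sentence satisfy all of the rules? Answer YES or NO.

NO

Candidates per position — 1:theegres {V,A}; 2:kiplaish {A}; 3:vrauklias {C}; 4:kiplaish {A}; 5:krokreete {A}; 6:vrek {C,A}; 7:theegres {V,A}; 8:vrauklias {C}.
Rule 2 cannot be satisfied by any choice of tags from the lexicon.
So there is no consistent tagging.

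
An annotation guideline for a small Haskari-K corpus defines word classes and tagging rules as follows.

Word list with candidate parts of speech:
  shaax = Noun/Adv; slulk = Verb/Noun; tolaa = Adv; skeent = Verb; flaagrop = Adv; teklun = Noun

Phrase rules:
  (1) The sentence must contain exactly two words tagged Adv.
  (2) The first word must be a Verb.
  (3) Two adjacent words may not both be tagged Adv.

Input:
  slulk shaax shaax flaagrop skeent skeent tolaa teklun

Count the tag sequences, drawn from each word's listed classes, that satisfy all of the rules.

1

Candidates per position — 1:slulk {Verb,Noun}; 2:shaax {Noun,Adv}; 3:shaax {Noun,Adv}; 4:flaagrop {Adv}; 5:skeent {Verb}; 6:skeent {Verb}; 7:tolaa {Adv}; 8:teklun {Noun}.
There are 8 candidate sequences in total.
The sequences that satisfy every rule: Verb Noun Noun Adv Verb Verb Adv Noun.
Count = 1.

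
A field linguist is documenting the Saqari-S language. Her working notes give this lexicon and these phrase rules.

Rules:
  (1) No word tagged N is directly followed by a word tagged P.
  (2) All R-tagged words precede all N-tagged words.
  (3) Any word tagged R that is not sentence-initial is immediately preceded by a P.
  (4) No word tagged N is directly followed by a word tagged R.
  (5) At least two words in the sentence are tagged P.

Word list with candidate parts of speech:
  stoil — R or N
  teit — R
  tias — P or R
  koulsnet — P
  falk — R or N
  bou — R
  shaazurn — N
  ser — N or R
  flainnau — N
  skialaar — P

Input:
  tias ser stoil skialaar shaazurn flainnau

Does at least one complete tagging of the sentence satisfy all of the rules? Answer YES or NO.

Candidates per position — 1:tias {P,R}; 2:ser {N,R}; 3:stoil {R,N}; 4:skialaar {P}; 5:shaazurn {N}; 6:flainnau {N}.
Every candidate sequence violates at least one rule; no consistent tagging exists.

NO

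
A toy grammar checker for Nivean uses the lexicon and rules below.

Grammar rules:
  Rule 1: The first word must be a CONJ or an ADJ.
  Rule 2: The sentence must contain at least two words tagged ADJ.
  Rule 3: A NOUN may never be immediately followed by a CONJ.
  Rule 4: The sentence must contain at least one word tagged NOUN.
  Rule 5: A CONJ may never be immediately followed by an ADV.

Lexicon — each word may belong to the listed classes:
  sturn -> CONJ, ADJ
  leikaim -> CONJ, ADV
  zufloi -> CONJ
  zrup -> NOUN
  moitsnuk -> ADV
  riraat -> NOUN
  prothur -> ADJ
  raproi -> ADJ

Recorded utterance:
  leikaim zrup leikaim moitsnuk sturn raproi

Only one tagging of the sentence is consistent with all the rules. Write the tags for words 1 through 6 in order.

CONJ NOUN ADV ADV ADJ ADJ

Candidates per position — 1:leikaim {CONJ,ADV}; 2:zrup {NOUN}; 3:leikaim {CONJ,ADV}; 4:moitsnuk {ADV}; 5:sturn {CONJ,ADJ}; 6:raproi {ADJ}.
Word 1 cannot be ADV — rule 1 would then fail for every completion. It is CONJ.
Word 3 cannot be CONJ — rule 3 would then fail for every completion. It is ADV.
Word 5 cannot be CONJ — rule 2 would then fail for every completion. It is ADJ.
So the tagging must be: CONJ NOUN ADV ADV ADJ ADJ.
Rule-by-rule: rule 1 ✓; rule 2 ✓; rule 3 ✓; rule 4 ✓; rule 5 ✓.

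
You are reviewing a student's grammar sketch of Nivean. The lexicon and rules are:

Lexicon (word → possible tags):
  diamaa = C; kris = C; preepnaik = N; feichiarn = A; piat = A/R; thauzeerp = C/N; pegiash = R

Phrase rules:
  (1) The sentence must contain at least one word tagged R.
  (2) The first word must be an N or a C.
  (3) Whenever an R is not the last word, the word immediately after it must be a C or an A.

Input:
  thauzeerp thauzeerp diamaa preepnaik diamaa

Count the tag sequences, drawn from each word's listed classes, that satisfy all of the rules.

0

Candidates per position — 1:thauzeerp {C,N}; 2:thauzeerp {C,N}; 3:diamaa {C}; 4:preepnaik {N}; 5:diamaa {C}.
There are 4 candidate sequences in total.
Rule 1 cannot be satisfied by any choice of tags from the lexicon.
So there is no consistent tagging.
Count = 0.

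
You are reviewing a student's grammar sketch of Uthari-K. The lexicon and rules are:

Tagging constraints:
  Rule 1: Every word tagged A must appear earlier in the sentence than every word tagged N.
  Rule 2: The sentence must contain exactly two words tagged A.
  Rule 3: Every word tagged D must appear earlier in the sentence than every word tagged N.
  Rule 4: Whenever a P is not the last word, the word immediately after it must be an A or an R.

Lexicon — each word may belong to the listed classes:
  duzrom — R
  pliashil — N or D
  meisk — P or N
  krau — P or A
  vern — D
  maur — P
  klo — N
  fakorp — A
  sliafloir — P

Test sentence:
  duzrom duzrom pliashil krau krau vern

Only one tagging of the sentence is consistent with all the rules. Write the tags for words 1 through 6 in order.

R R D A A D

Candidates per position — 1:duzrom {R}; 2:duzrom {R}; 3:pliashil {N,D}; 4:krau {P,A}; 5:krau {P,A}; 6:vern {D}.
If word 3 were N, no tagging could satisfy rule 3; so word 3 is D.
If word 4 were P, no tagging could satisfy rule 2; so word 4 is A.
If word 5 were P, no tagging could satisfy rule 2; so word 5 is A.
So the tagging must be: R R D A A D.
Verifying each rule — rule 1 ✓; rule 2 ✓; rule 3 ✓; rule 4 ✓.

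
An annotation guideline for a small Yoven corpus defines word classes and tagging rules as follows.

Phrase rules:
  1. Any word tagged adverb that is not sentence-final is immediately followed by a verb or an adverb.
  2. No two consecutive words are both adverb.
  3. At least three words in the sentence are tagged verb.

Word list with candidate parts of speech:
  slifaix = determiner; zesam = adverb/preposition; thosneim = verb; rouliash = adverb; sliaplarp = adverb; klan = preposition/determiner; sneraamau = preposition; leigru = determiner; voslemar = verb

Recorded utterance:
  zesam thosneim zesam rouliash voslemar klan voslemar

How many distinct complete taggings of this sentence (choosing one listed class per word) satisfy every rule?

4

Candidates per position — 1:zesam {adverb,preposition}; 2:thosneim {verb}; 3:zesam {adverb,preposition}; 4:rouliash {adverb}; 5:voslemar {verb}; 6:klan {preposition,determiner}; 7:voslemar {verb}.
There are 8 candidate sequences in total.
The sequences that satisfy every rule: adverb verb preposition adverb verb preposition verb; adverb verb preposition adverb verb determiner verb; preposition verb preposition adverb verb preposition verb; preposition verb preposition adverb verb determiner verb.
Count = 4.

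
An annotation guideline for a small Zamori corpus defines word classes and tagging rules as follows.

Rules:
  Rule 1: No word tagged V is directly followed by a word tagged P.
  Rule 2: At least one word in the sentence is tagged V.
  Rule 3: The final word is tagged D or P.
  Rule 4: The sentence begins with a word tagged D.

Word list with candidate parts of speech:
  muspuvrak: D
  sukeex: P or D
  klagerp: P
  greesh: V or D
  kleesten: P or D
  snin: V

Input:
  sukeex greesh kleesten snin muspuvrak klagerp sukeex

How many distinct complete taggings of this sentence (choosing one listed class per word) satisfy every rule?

Candidates per position — 1:sukeex {P,D}; 2:greesh {V,D}; 3:kleesten {P,D}; 4:snin {V}; 5:muspuvrak {D}; 6:klagerp {P}; 7:sukeex {P,D}.
There are 16 candidate sequences in total.
Checking each against the rules leaves 6 sequences.
Count = 6.

6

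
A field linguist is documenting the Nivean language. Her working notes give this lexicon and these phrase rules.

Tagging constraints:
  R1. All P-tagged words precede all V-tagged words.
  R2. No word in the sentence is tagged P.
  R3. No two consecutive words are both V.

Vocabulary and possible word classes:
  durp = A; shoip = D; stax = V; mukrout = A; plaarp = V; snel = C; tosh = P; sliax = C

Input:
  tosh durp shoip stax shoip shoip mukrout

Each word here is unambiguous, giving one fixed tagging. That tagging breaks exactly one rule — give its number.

Fixed tagging: P A D V D D A.
Applying the rules: R1 pass, R2 fail, R3 pass.
Only rule 2 fails.

2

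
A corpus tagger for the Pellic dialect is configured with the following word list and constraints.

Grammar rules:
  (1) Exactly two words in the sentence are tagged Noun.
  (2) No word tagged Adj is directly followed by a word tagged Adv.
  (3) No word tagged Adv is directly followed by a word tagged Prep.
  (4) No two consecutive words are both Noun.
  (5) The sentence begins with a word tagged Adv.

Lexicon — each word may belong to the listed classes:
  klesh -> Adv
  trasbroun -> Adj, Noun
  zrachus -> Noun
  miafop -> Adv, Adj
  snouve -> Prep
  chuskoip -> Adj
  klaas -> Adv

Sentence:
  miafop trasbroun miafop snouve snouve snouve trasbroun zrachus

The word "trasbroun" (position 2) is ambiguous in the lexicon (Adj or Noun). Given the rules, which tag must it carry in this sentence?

Candidates per position — 1:miafop {Adv,Adj}; 2:trasbroun {Adj,Noun}; 3:miafop {Adv,Adj}; 4:snouve {Prep}; 5:snouve {Prep}; 6:snouve {Prep}; 7:trasbroun {Adj,Noun}; 8:zrachus {Noun}.
At position 1, choosing Adj makes rule 5 impossible to satisfy; hence Adv.
At position 3, choosing Adv makes rule 3 impossible to satisfy; hence Adj.
At position 7, choosing Noun makes rule 4 impossible to satisfy; hence Adj.
At position 2, choosing Adj makes rule 1 impossible to satisfy; hence Noun.
The unique satisfying tagging is: Adv Noun Adj Prep Prep Prep Adj Noun.
Rule-by-rule: rule 1 ok; rule 2 ok; rule 3 ok; rule 4 ok; rule 5 ok.

Noun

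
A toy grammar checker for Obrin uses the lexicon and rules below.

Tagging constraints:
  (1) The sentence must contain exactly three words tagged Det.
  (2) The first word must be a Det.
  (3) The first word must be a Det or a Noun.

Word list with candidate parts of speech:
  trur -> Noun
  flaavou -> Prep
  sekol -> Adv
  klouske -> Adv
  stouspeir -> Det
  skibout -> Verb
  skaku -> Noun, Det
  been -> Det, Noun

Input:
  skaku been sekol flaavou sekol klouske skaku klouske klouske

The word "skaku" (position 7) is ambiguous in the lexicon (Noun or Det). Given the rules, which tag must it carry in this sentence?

Det

Candidates per position — 1:skaku {Noun,Det}; 2:been {Det,Noun}; 3:sekol {Adv}; 4:flaavou {Prep}; 5:sekol {Adv}; 6:klouske {Adv}; 7:skaku {Noun,Det}; 8:klouske {Adv}; 9:klouske {Adv}.
Word 1 cannot be Noun — rule 1 would then fail for every completion. It is Det.
Word 2 cannot be Noun — rule 1 would then fail for every completion. It is Det.
Word 7 cannot be Noun — rule 1 would then fail for every completion. It is Det.
That leaves exactly one tagging: Det Det Adv Prep Adv Adv Det Adv Adv.
Check: rule 1 ✓; rule 2 ✓; rule 3 ✓.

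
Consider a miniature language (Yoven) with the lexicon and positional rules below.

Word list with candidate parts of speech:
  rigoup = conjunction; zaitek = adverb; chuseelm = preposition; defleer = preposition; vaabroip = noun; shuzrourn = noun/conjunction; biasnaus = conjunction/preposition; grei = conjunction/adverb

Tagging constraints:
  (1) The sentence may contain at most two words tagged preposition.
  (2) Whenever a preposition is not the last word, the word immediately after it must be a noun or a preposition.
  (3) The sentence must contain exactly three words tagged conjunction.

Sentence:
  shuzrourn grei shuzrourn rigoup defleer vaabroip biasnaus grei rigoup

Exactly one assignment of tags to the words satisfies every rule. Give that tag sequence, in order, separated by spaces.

Candidates per position — 1:shuzrourn {noun,conjunction}; 2:grei {conjunction,adverb}; 3:shuzrourn {noun,conjunction}; 4:rigoup {conjunction}; 5:defleer {preposition}; 6:vaabroip {noun}; 7:biasnaus {conjunction,preposition}; 8:grei {conjunction,adverb}; 9:rigoup {conjunction}.
If word 7 were preposition, no tagging could satisfy rule 2; so word 7 is conjunction.
If word 8 were conjunction, no tagging could satisfy rule 3; so word 8 is adverb.
If word 1 were conjunction, no tagging could satisfy rule 3; so word 1 is noun.
If word 2 were conjunction, no tagging could satisfy rule 3; so word 2 is adverb.
If word 3 were conjunction, no tagging could satisfy rule 3; so word 3 is noun.
That leaves exactly one tagging: noun adverb noun conjunction preposition noun conjunction adverb conjunction.
Verifying each rule — rule 1 ok; rule 2 ok; rule 3 ok.

noun adverb noun conjunction preposition noun conjunction adverb conjunction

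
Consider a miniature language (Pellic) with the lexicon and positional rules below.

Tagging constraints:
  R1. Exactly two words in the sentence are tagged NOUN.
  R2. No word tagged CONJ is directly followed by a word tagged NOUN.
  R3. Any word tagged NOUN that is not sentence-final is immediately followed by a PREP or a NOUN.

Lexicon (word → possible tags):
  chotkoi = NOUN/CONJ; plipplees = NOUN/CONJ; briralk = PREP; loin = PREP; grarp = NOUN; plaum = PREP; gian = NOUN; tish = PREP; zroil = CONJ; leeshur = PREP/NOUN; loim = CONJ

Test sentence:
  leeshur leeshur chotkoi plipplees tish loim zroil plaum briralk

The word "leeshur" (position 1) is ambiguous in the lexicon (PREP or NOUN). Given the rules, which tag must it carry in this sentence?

PREP

Candidates per position — 1:leeshur {PREP,NOUN}; 2:leeshur {PREP,NOUN}; 3:chotkoi {NOUN,CONJ}; 4:plipplees {NOUN,CONJ}; 5:tish {PREP}; 6:loim {CONJ}; 7:zroil {CONJ}; 8:plaum {PREP}; 9:briralk {PREP}.
Position 1: the remaining choice is settled jointly with positions 2, 3, 4 — only PREP at position 1 is part of a tagging that satisfies every rule.
So the tagging must be: PREP PREP NOUN NOUN PREP CONJ CONJ PREP PREP.
Check: rule 1 ok; rule 2 ok; rule 3 ok.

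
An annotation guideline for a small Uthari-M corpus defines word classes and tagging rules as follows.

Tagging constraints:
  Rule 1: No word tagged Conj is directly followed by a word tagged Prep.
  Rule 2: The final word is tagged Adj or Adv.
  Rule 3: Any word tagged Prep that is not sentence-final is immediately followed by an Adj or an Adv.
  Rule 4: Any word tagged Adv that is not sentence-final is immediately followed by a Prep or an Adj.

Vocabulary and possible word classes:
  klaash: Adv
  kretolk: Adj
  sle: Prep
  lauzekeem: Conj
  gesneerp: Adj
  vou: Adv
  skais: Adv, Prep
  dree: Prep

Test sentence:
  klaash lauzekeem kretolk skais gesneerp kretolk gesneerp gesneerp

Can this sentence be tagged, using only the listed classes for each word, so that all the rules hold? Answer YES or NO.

NO

Candidates per position — 1:klaash {Adv}; 2:lauzekeem {Conj}; 3:kretolk {Adj}; 4:skais {Adv,Prep}; 5:gesneerp {Adj}; 6:kretolk {Adj}; 7:gesneerp {Adj}; 8:gesneerp {Adj}.
Rule 4 cannot be satisfied by any choice of tags from the lexicon.
So there is no consistent tagging.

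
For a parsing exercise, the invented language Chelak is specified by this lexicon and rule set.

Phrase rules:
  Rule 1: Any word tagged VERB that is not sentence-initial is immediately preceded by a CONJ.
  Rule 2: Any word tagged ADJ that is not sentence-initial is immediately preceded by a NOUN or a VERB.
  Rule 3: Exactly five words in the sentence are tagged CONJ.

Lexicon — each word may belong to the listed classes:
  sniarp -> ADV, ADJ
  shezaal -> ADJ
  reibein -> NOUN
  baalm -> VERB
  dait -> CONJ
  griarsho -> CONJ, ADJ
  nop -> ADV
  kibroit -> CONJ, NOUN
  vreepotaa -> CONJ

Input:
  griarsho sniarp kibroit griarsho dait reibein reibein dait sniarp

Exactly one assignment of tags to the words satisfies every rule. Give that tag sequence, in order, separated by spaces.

CONJ ADV CONJ CONJ CONJ NOUN NOUN CONJ ADV

Candidates per position — 1:griarsho {CONJ,ADJ}; 2:sniarp {ADV,ADJ}; 3:kibroit {CONJ,NOUN}; 4:griarsho {CONJ,ADJ}; 5:dait {CONJ}; 6:reibein {NOUN}; 7:reibein {NOUN}; 8:dait {CONJ}; 9:sniarp {ADV,ADJ}.
Word 1 cannot be ADJ — rule 3 would then fail for every completion. It is CONJ.
Word 2 cannot be ADJ — rule 2 would then fail for every completion. It is ADV.
Word 3 cannot be NOUN — rule 3 would then fail for every completion. It is CONJ.
Word 4 cannot be ADJ — rule 2 would then fail for every completion. It is CONJ.
Word 9 cannot be ADJ — rule 2 would then fail for every completion. It is ADV.
The only consistent sequence is: CONJ ADV CONJ CONJ CONJ NOUN NOUN CONJ ADV.
Checking: rule 1 ok; rule 2 ok; rule 3 ok.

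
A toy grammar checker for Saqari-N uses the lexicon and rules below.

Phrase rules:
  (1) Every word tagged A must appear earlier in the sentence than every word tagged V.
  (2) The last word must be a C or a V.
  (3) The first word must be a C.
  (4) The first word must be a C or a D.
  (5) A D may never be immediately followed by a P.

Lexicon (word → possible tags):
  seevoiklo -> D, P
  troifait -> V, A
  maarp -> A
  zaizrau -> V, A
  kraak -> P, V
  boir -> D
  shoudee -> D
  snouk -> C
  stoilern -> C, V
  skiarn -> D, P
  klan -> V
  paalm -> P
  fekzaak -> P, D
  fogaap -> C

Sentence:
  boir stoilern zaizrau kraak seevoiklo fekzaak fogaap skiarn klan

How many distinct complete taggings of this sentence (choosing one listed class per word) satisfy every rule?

Candidates per position — 1:boir {D}; 2:stoilern {C,V}; 3:zaizrau {V,A}; 4:kraak {P,V}; 5:seevoiklo {D,P}; 6:fekzaak {P,D}; 7:fogaap {C}; 8:skiarn {D,P}; 9:klan {V}.
There are 64 candidate sequences in total.
Rule 3 cannot be satisfied by any choice of tags from the lexicon.
So there is no consistent tagging.
Count = 0.

0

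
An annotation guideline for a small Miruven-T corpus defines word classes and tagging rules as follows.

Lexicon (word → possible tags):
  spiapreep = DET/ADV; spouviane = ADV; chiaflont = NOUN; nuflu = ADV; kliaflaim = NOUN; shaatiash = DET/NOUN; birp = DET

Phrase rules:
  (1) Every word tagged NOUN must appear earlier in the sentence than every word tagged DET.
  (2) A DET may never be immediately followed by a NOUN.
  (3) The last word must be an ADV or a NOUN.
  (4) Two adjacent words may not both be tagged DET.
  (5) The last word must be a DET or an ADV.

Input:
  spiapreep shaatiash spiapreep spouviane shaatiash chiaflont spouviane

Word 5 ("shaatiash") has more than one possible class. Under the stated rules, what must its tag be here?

NOUN

Candidates per position — 1:spiapreep {DET,ADV}; 2:shaatiash {DET,NOUN}; 3:spiapreep {DET,ADV}; 4:spouviane {ADV}; 5:shaatiash {DET,NOUN}; 6:chiaflont {NOUN}; 7:spouviane {ADV}.
Position 1: DET is ruled out by rule 1; that leaves ADV.
Position 2: DET is ruled out by rule 1; that leaves NOUN.
Position 3: DET is ruled out by rule 1; that leaves ADV.
Position 5: DET is ruled out by rule 1; that leaves NOUN.
That leaves exactly one tagging: ADV NOUN ADV ADV NOUN NOUN ADV.
Rule-by-rule: rule 1 ✓; rule 2 ✓; rule 3 ✓; rule 4 ✓; rule 5 ✓.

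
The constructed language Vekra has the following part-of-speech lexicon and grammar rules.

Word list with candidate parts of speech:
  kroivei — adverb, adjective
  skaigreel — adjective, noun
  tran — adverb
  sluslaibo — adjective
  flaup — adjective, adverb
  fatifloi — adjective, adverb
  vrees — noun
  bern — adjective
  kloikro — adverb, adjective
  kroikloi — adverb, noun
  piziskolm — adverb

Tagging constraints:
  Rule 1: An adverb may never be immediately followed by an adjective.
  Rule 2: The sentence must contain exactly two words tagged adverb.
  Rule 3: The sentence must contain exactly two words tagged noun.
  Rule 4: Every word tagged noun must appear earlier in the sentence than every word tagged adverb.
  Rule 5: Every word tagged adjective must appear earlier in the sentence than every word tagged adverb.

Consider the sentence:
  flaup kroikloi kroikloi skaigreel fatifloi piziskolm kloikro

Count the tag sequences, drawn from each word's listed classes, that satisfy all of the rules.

Candidates per position — 1:flaup {adjective,adverb}; 2:kroikloi {adverb,noun}; 3:kroikloi {adverb,noun}; 4:skaigreel {adjective,noun}; 5:fatifloi {adjective,adverb}; 6:piziskolm {adverb}; 7:kloikro {adverb,adjective}.
There are 64 candidate sequences in total.
The sequences that satisfy every rule: adjective noun noun adjective adjective adverb adverb.
Count = 1.

1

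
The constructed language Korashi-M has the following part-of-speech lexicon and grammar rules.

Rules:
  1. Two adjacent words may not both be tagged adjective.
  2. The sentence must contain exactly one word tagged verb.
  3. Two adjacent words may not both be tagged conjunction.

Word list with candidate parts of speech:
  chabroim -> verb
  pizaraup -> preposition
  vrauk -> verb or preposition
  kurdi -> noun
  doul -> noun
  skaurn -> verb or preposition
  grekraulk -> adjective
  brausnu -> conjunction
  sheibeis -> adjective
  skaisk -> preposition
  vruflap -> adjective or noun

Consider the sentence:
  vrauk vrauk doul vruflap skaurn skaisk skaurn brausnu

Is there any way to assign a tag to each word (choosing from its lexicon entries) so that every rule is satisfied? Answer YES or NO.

Candidates per position — 1:vrauk {verb,preposition}; 2:vrauk {verb,preposition}; 3:doul {noun}; 4:vruflap {adjective,noun}; 5:skaurn {verb,preposition}; 6:skaisk {preposition}; 7:skaurn {verb,preposition}; 8:brausnu {conjunction}.
One satisfying assignment: preposition preposition noun adjective verb preposition preposition conjunction.
Checking: rule 1 satisfied; rule 2 satisfied; rule 3 satisfied.

YES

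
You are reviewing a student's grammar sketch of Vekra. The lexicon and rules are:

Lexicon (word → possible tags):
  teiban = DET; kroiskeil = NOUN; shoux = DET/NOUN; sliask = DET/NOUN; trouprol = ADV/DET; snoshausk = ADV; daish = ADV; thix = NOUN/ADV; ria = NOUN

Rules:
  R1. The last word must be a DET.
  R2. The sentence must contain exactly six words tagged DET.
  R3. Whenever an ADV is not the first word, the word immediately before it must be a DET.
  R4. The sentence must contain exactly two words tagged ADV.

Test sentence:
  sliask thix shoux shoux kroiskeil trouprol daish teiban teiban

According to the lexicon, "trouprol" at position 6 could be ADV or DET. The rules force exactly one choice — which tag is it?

Candidates per position — 1:sliask {DET,NOUN}; 2:thix {NOUN,ADV}; 3:shoux {DET,NOUN}; 4:shoux {DET,NOUN}; 5:kroiskeil {NOUN}; 6:trouprol {ADV,DET}; 7:daish {ADV}; 8:teiban {DET}; 9:teiban {DET}.
Position 1: NOUN is ruled out by rule 2; that leaves DET.
Position 3: NOUN is ruled out by rule 2; that leaves DET.
Position 4: NOUN is ruled out by rule 2; that leaves DET.
Position 6: ADV is ruled out by rule 2; that leaves DET.
Position 2: NOUN is ruled out by rule 4; that leaves ADV.
The only consistent sequence is: DET ADV DET DET NOUN DET ADV DET DET.
Checking: rule 1 holds; rule 2 holds; rule 3 holds; rule 4 holds.

DET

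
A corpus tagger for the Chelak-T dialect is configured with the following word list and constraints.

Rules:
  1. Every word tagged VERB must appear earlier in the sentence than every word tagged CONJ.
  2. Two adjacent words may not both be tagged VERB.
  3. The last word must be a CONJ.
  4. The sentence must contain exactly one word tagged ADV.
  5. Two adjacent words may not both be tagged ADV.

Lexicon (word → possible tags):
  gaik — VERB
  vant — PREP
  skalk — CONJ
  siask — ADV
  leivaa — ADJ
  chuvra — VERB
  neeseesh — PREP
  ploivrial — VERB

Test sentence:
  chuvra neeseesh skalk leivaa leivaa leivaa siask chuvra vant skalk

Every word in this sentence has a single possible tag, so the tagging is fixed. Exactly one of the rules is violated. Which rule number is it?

Fixed tagging: VERB PREP CONJ ADJ ADJ ADJ ADV VERB PREP CONJ.
Applying the rules: R1 ✗, R2 ✓, R3 ✓, R4 ✓, R5 ✓.
Only rule 1 fails.

1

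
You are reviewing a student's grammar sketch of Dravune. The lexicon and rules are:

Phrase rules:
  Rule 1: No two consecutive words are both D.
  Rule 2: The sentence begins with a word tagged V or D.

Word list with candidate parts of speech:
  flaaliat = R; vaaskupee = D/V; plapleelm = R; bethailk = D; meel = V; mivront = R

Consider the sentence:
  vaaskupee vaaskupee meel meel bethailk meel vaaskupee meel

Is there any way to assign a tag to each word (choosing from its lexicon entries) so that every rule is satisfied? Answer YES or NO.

Candidates per position — 1:vaaskupee {D,V}; 2:vaaskupee {D,V}; 3:meel {V}; 4:meel {V}; 5:bethailk {D}; 6:meel {V}; 7:vaaskupee {D,V}; 8:meel {V}.
One satisfying assignment: V V V V D V D V.
Check: rule 1 ✓; rule 2 ✓.

YES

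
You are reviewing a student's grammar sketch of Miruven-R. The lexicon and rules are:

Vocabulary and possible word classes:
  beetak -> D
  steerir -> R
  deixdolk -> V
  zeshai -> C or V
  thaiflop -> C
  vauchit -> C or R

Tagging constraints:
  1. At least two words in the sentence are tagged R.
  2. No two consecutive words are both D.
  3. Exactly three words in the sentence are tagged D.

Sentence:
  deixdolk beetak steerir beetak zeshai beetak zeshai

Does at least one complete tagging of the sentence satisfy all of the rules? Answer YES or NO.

Candidates per position — 1:deixdolk {V}; 2:beetak {D}; 3:steerir {R}; 4:beetak {D}; 5:zeshai {C,V}; 6:beetak {D}; 7:zeshai {C,V}.
Rule 1 cannot be satisfied by any choice of tags from the lexicon.
So there is no consistent tagging.

NO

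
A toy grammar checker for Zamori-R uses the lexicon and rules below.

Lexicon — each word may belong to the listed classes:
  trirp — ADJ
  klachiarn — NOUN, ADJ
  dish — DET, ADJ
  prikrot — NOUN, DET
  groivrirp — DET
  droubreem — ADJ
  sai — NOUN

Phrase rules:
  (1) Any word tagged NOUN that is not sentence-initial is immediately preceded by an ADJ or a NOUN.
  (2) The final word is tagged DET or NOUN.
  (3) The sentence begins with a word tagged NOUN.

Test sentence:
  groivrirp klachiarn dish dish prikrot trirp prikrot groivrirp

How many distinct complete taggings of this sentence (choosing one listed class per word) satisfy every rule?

0

Candidates per position — 1:groivrirp {DET}; 2:klachiarn {NOUN,ADJ}; 3:dish {DET,ADJ}; 4:dish {DET,ADJ}; 5:prikrot {NOUN,DET}; 6:trirp {ADJ}; 7:prikrot {NOUN,DET}; 8:groivrirp {DET}.
There are 32 candidate sequences in total.
Rule 3 cannot be satisfied by any choice of tags from the lexicon.
So there is no consistent tagging.
Count = 0.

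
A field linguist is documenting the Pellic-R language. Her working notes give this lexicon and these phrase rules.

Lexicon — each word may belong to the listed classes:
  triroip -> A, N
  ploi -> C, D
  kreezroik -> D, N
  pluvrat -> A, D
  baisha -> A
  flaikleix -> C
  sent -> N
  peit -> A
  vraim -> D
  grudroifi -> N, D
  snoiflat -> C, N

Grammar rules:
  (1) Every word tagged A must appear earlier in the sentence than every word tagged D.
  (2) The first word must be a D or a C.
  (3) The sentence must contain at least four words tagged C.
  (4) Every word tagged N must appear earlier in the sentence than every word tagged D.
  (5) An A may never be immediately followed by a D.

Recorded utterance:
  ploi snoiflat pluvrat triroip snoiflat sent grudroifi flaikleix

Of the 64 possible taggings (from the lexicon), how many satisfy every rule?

Candidates per position — 1:ploi {C,D}; 2:snoiflat {C,N}; 3:pluvrat {A,D}; 4:triroip {A,N}; 5:snoiflat {C,N}; 6:sent {N}; 7:grudroifi {N,D}; 8:flaikleix {C}.
There are 64 candidate sequences in total.
The sequences that satisfy every rule: C C A A C N N C; C C A A C N D C; C C A N C N N C; C C A N C N D C.
Count = 4.

4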